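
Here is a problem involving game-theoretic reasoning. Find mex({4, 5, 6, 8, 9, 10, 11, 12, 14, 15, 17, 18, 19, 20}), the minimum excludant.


Set = {4, 5, 6, 8, 9, 10, 11, 12, 14, 15, 17, 18, 19, 20}
0 is NOT in the set. This is the mex.
mex = 0

0


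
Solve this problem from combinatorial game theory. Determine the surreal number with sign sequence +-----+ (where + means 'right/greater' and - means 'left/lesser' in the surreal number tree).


Sign expansion: +-----+
Rule: track bounds (lo, hi), initially (-inf, +inf). On '+', the current value becomes lo and we move to the simplest number in (value, hi): value + 1 if hi = +inf, otherwise the midpoint (value + hi)/2. On '-', the current value becomes hi and we move to value - 1 if lo = -inf, otherwise the midpoint (lo + value)/2.
Start at 0.
Step 1: sign = +, move right. Bounds: (0, +inf). Value = 1
Step 2: sign = -, move left. Bounds: (0, 1). Value = 1/2
Step 3: sign = -, move left. Bounds: (0, 1/2). Value = 1/4
Step 4: sign = -, move left. Bounds: (0, 1/4). Value = 1/8
Step 5: sign = -, move left. Bounds: (0, 1/8). Value = 1/16
Step 6: sign = -, move left. Bounds: (0, 1/16). Value = 1/32
Step 7: sign = +, move right. Bounds: (1/32, 1/16). Value = 3/64
The surreal number with sign expansion +-----+ is 3/64.

3/64


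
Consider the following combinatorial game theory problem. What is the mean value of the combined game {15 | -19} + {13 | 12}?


G1 = {15 | -19}, G2 = {13 | 12}
Each is a switch {a | b} with numbers a > b; its mean value is (a + b)/2, and mean value is additive over game sums: m(G1 + G2) = m(G1) + m(G2).
Mean of G1 = (15 + (-19))/2 = -4/2 = -2
Mean of G2 = (13 + (12))/2 = 25/2 = 25/2
Mean of G1 + G2 = -2 + 25/2 = 21/2

21/2


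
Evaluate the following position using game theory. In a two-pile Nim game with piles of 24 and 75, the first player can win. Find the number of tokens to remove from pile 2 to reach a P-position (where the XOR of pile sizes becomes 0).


Piles: 24 and 75
Current XOR: 24 XOR 75 = 83 (non-zero, so this is an N-position).
To make the XOR zero, we need to find a move that balances the piles.
For pile 2 (size 75): target = 75 XOR 83 = 24
We reduce pile 2 from 75 to 24.
Tokens removed: 75 - 24 = 51
Verification: 24 XOR 24 = 0

51


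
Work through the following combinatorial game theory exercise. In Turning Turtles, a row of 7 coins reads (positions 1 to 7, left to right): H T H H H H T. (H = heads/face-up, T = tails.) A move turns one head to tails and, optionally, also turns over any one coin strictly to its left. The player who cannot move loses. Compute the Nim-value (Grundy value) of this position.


Coins: H T H H H H T
Key fact: a single head at position k behaves exactly like a Nim heap of size k (turning it to T and optionally flipping a coin at j < k corresponds to moving the heap from k to j, or to 0), and heads combine as a disjunctive sum (two heads at the same place would cancel, matching j XOR j = 0). So the Nim-value is the XOR of the 1-indexed positions of the heads.
Face-up positions (1-indexed): [1, 3, 4, 5, 6]
XOR 0 with 1: 0 XOR 1 = 1
XOR 1 with 3: 1 XOR 3 = 2
XOR 2 with 4: 2 XOR 4 = 6
XOR 6 with 5: 6 XOR 5 = 3
XOR 3 with 6: 3 XOR 6 = 5
Nim-value = 5

5


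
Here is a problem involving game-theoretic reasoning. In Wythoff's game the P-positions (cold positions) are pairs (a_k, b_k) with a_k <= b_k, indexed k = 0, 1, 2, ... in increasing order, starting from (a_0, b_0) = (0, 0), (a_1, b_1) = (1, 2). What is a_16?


By Wythoff's theorem, a_k = floor(k * phi) and b_k = floor(k * phi^2) = a_k + k, where phi = (1 + sqrt(5))/2 is the golden ratio.
phi = (1 + sqrt(5))/2 = 1.618034
k = 16
k * phi = 16 * 1.618034 = 25.888544
a_16 = floor(k * phi) = 25

25


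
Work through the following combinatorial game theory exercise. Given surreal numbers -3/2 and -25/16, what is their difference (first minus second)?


x = -3/2, y = -25/16
Converting to common denominator: 16
x = -24/16, y = -25/16
x - y = -3/2 - -25/16 = 1/16

1/16


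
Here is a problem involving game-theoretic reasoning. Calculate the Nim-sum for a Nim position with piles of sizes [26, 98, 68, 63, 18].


We need the XOR (exclusive or) of all pile sizes.
After XOR-ing pile 1 (size 26): 0 XOR 26 = 26
After XOR-ing pile 2 (size 98): 26 XOR 98 = 120
After XOR-ing pile 3 (size 68): 120 XOR 68 = 60
After XOR-ing pile 4 (size 63): 60 XOR 63 = 3
After XOR-ing pile 5 (size 18): 3 XOR 18 = 17
The Nim-value of this position is 17.

17


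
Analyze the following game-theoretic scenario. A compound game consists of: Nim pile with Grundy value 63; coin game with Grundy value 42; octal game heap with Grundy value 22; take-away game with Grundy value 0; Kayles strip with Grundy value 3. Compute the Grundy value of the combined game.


By the Sprague-Grundy theorem, the Grundy value of a sum of games is the XOR of individual Grundy values.
Nim pile: Grundy value = 63. Running XOR: 0 XOR 63 = 63
coin game: Grundy value = 42. Running XOR: 63 XOR 42 = 21
octal game heap: Grundy value = 22. Running XOR: 21 XOR 22 = 3
take-away game: Grundy value = 0. Running XOR: 3 XOR 0 = 3
Kayles strip: Grundy value = 3. Running XOR: 3 XOR 3 = 0
The combined Grundy value is 0.

0


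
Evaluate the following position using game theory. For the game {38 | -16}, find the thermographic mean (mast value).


Game = {38 | -16}, a switch {a | b} with numbers a > b.
Its thermograph has left wall a - t and right wall b + t, which meet at t = (a - b)/2, where both equal (a + b)/2. So the mast (mean value) is at (a + b)/2.
Mean = (38 + (-16))/2 = 22/2 = 11

11


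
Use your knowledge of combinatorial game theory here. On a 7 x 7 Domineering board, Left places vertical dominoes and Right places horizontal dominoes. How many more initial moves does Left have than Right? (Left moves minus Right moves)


Board is 7 x 7 (rows x cols).
Left (vertical) placements: (rows-1) * cols = 6 * 7 = 42
Right (horizontal) placements: rows * (cols-1) = 7 * 6 = 42
Advantage = Left - Right = 42 - 42 = 0

0


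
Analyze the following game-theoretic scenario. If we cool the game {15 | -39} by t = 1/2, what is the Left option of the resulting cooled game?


Original game: {15 | -39} (a switch {a | b} with a > b).
Cooling by t (for t below the temperature (a - b)/2 = 27) taxes each move by t: {a | b} cooled by t is {a - t | b + t}.
Cooling amount: t = 1/2
Cooled Left option: 15 - 1/2 = 29/2
Cooled Right option: -39 + 1/2 = -77/2
Cooled game: {29/2 | -77/2}
Left option = 29/2

29/2


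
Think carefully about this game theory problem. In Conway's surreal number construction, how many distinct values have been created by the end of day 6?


Day 0: {|} = 0 is born. Count = 1.
Day n: the number of surreal numbers born by day n is 2^(n+1) - 1.
By day 0: 2^1 - 1 = 1
By day 1: 2^2 - 1 = 3
By day 2: 2^3 - 1 = 7
By day 3: 2^4 - 1 = 15
By day 4: 2^5 - 1 = 31
By day 5: 2^6 - 1 = 63
By day 6: 2^7 - 1 = 127
By day 6: 127 surreal numbers.

127


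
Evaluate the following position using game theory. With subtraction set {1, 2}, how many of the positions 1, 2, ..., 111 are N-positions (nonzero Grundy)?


Subtraction set S = {1, 2}, so G(n) = n mod 3.
G(n) = 0 when n is a multiple of 3.
Multiples of 3 in [1, 111]: 37
N-positions (nonzero Grundy) = 111 - 37 = 74

74


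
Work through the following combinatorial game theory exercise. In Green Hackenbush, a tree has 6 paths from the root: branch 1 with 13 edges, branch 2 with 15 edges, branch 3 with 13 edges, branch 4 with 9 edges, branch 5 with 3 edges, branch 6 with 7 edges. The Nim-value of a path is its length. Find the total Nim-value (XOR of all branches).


The tree has 6 branches from the ground vertex.
In Green Hackenbush, the Nim-value of a simple path of length k is k.
Branch 1: length 13, Nim-value = 13
Branch 2: length 15, Nim-value = 15
Branch 3: length 13, Nim-value = 13
Branch 4: length 9, Nim-value = 9
Branch 5: length 3, Nim-value = 3
Branch 6: length 7, Nim-value = 7
Total Nim-value = XOR of all branch values:
0 XOR 13 = 13
13 XOR 15 = 2
2 XOR 13 = 15
15 XOR 9 = 6
6 XOR 3 = 5
5 XOR 7 = 2
Nim-value of the tree = 2

2


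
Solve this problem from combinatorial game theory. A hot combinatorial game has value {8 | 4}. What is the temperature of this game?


The game is {8 | 4}, a switch {a | b} with numbers a > b.
Cooling {a | b} by t gives {a - t | b + t}, which stops being hot when a - t = b + t, i.e. at t = (a - b)/2. So the temperature of a switch is (a - b)/2.
Temperature = (Left option - Right option) / 2
= (8 - (4)) / 2
= 4 / 2
= 2

2


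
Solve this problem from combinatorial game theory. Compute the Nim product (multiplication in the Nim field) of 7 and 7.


Nim multiplication is bilinear over XOR: (u XOR v) * w = (u*w) XOR (v*w).
So we split each operand into its bit components and XOR the pairwise Nim products.
7 = 1 + 2 + 4 (as XOR of powers of 2).
7 = 1 + 2 + 4 (as XOR of powers of 2).
Using the standard Nim-product table on single bits:
  2*2 = 3,   2*4 = 8,   2*8 = 12,
  4*4 = 6,   4*8 = 11,  8*8 = 13,
and  1*x = x (identity), k*l = l*k (commutative).
Pairwise Nim products:
  1 * 1 = 1
  1 * 2 = 2
  1 * 4 = 4
  2 * 1 = 2
  2 * 2 = 3
  2 * 4 = 8
  4 * 1 = 4
  4 * 2 = 8
  4 * 4 = 6
XOR them: 1 XOR 2 XOR 4 XOR 2 XOR 3 XOR 8 XOR 4 XOR 8 XOR 6 = 4.
Result: 7 * 7 = 4 (in Nim).

4


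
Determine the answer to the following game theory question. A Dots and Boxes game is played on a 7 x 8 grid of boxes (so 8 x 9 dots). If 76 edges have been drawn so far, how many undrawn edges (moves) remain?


Grid: 7 x 8 boxes, i.e. 8 rows and 9 columns of dots.
Horizontal edges: (rows + 1) * cols = 8 * 8 = 64
Vertical edges: rows * (cols + 1) = 7 * 9 = 63
Total edges: 64 + 63 = 127
Edges drawn: 76
Remaining: 127 - 76 = 51

51


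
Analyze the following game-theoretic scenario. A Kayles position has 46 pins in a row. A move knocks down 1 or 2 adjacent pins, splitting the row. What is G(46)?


Kayles: a move removes 1 or 2 adjacent pins from a contiguous row.
Removing pins from a row of k leaves two independent rows (a, b) with a + b = k - 1 (one pin) or a + b = k - 2 (two pins); an end removal gives a = 0.
By Sprague-Grundy, G(k) = mex{ G(a) XOR G(b) } over all these splits. G(0) = 0.
G(1): splits (0,0):0^0=0 -> mex({0}) = 1
G(2): splits (0,1):0^1=1 (0,0):0^0=0 -> mex({0, 1}) = 2
G(3): splits (0,2):0^2=2 (1,1):1^1=0 (0,1):0^1=1 -> mex({0, 1, 2}) = 3
G(4): splits (0,3):0^3=3 (1,2):1^2=3 (0,2):0^2=2 (1,1):1^1=0 -> mex({0, 2, 3}) = 1
G(5): splits (0,4):0^1=1 (1,3):1^3=2 (2,2):2^2=0 (0,3):0^3=3 (1,2):1^2=3 -> mex({0, 1, 2, 3}) = 4
G(6) = mex({0, 1, 2, 4}) = 3
G(7) = mex({0, 1, 3, 4, 5}) = 2
G(8) = mex({0, 2, 3, 5, 6}) = 1
G(9) = mex({0, 1, 2, 3, 6, 7}) = 4
G(10) = mex({0, 1, 3, 4, 5, 7}) = 2
G(11) = mex({0, 1, 2, 3, 4, 5}) = 6
G(12) = mex({0, 1, 2, 3, 5, 6, 7}) = 4
G(13) = mex({0, 2, 3, 4, 6, 7}) = 1
G(14) = mex({0, 1, 4, 5, 6, 7}) = 2
G(15) = mex({0, 1, 2, 3, 4, 5, 6}) = 7
G(16) = mex({0, 2, 3, 5, 6, 7}) = 1
G(17) = mex({0, 1, 2, 3, 5, 6, 7}) = 4
G(18) = mex({0, 1, 2, 4, 5, 6}) = 3
G(19) = mex({0, 1, 3, 4, 5, 7}) = 2
G(20) = mex({0, 2, 3, 4, 5, 6, 7}) = 1
G(21) = mex({0, 1, 2, 3, 5, 6, 7}) = 4
G(22) = mex({0, 1, 2, 3, 4, 5, 7}) = 6
G(23) = mex({0, 1, 2, 3, 4, 5, 6}) = 7
G(24) = mex({0, 1, 2, 3, 5, 6, 7}) = 4
G(25) = mex({0, 2, 3, 4, 6, 7}) = 1
G(26) = mex({0, 1, 3, 4, 5, 6, 7}) = 2
G(27) = mex({0, 1, 2, 3, 4, 5, 6, 7}) = 8
G(28) = mex({0, 1, 2, 3, 4, 6, 7, 8}) = 5
G(29) = mex({0, 1, 2, 3, 5, 6, 7, 8, 9}) = 4
G(30) = mex({0, 1, 2, 3, 4, 5, 6, 9, 10}) = 7
G(31) = mex({0, 1, 3, 4, 5, 7, 10, 11}) = 2
G(32) = mex({0, 2, 3, 4, 5, 6, 7, 9, 11}) = 1
G(33) = mex({0, 1, 2, 3, 4, 5, 6, 7, 9, 12}) = 8
G(34) = mex({0, 1, 2, 3, 4, 5, 7, 8, 11, 12}) = 6
G(35) = mex({0, 1, 2, 3, 4, 5, 6, 8, 9, 10, 11}) = 7
G(36) = mex({0, 1, 2, 3, 5, 6, 7, 9, 10}) = 4
G(37) = mex({0, 2, 3, 4, 6, 7, 9, 10, 11, 12}) = 1
G(38) = mex({0, 1, 3, 4, 5, 6, 7, 9, 10, 11, 12}) = 2
G(39) = mex({0, 1, 2, 4, 5, 6, 7, 9, 10, 12, 14}) = 3
G(40) = mex({0, 2, 3, 4, 6, 7, 11, 12, 14}) = 1
G(41) = mex({0, 1, 2, 3, 5, 6, 7, 9, 10, 11, 12}) = 4
G(42) = mex({0, 1, 2, 3, 4, 5, 6, 9, 10}) = 7
G(43) = mex({0, 1, 3, 4, 5, 7, 9, 10, 12, 15}) = 2
G(44) = mex({0, 2, 3, 4, 5, 6, 7, 9, 10, 12, 15}) = 1
G(45) = mex({0, 1, 2, 3, 4, 5, 6, 7, 9, 10, 12, 14}) = 8
G(46) = mex({0, 1, 3, 4, 5, 7, 8, 11, 12, 14}) = 2
Therefore G(46) = 2.

2


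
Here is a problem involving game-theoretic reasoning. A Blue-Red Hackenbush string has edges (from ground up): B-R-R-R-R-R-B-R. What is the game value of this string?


Edges (from ground): B-R-R-R-R-R-B-R
By Berlekamp's sign-expansion rule, a Blue-Red Hackenbush stalk has the value of the surreal number whose sign sequence is the edge sequence with B -> + and R -> -.
Sign sequence: +-----+-
Trace the sign expansion in the surreal number tree, starting from 0:
Edge 1: B (sign +) -> bounds (0, +inf), value = 1
Edge 2: R (sign -) -> bounds (0, 1), value = 1/2
Edge 3: R (sign -) -> bounds (0, 1/2), value = 1/4
Edge 4: R (sign -) -> bounds (0, 1/4), value = 1/8
Edge 5: R (sign -) -> bounds (0, 1/8), value = 1/16
Edge 6: R (sign -) -> bounds (0, 1/16), value = 1/32
Edge 7: B (sign +) -> bounds (1/32, 1/16), value = 3/64
Edge 8: R (sign -) -> bounds (1/32, 3/64), value = 5/128
Game value = 5/128

5/128


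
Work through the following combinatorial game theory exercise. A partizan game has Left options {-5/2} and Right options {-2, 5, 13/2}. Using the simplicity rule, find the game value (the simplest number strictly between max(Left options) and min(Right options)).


Left options: {-5/2}, max = -5/2
Right options: {-2, 5, 13/2}, min = -2
All options are numbers and max(Left) < min(Right), so by the simplicity theorem the value is the simplest (earliest-born) number strictly between -5/2 and -2.
No integer lies strictly between -5/2 and -2, so the value is the dyadic rational m/2^k in the interval with the smallest k (then m odd); search k = 1, 2, ...:
Denominator 2: no odd multiple of 1/2 lies strictly between -5/2 and -2.
Denominator 4: -9/4 lies strictly between -5/2 and -2 -- found.
The simplest number in the interval is -9/4.
Game value = -9/4

-9/4


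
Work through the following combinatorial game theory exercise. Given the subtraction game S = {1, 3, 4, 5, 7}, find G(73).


The subtraction set is S = {1, 3, 4, 5, 7}.
G(k) = mex{ G(k - s) : s in S, s <= k }. We compute iteratively: G(0) = 0.
G(1) = mex({0}) = 1
G(2) = mex({1}) = 0
G(3) = mex({0}) = 1
G(4) = mex({0, 1}) = 2
G(5) = mex({0, 1, 2}) = 3
G(6) = mex({0, 1, 3}) = 2
G(7) = mex({0, 1, 2}) = 3
G(8) = mex({1, 2, 3}) = 0
G(9) = mex({0, 2, 3}) = 1
G(10) = mex({1, 2, 3}) = 0
G(11) = mex({0, 2, 3}) = 1
G(12) = mex({0, 1, 3}) = 2
G(13) = mex({0, 1, 2}) = 3
G(14) = mex({0, 1, 3}) = 2
Observe that G(8)..G(14) = 0, 1, 0, 1, 2, 3, 2 repeats G(0)..G(6) = 0, 1, 0, 1, 2, 3, 2.
For k >= max(S) = 7, G(k) is determined by the previous 7 values G(k-7)..G(k-1); a window of 7 consecutive values has recurred shifted by 8, so by induction G(k + 8) = G(k) for all k >= 0: the sequence is periodic from the start with period 8.
One period: G(0..7) = 0, 1, 0, 1, 2, 3, 2, 3.
73 mod 8 = 1, so G(73) = G(1) = 1.

1


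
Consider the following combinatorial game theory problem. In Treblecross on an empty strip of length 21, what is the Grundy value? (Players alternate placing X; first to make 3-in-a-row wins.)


Treblecross: place X on empty cells; 3-in-a-row wins.
Playing within two cells of an existing X lets the opponent win at once, so sensible play treats the cells i-2..i+2 around each X as dead. The player left with no safe cell loses, so this is a normal-play take-away game on strips of safe cells.
Placing X at cell i (0-indexed) of a strip of k safe cells leaves independent strips of sizes max(0, i-2) and max(0, k-i-3). Hence G(k) = mex{ G(max(0,i-2)) XOR G(max(0,k-i-3)) : 0 <= i < k }, with G(0) = 0.
G(1): splits (0,0):0^0=0 -> mex({0}) = 1
G(2): splits (0,0):0^0=0 -> mex({0}) = 1
G(3): splits (0,0):0^0=0 -> mex({0}) = 1
G(4): splits (0,1):0^1=1 (0,0):0^0=0 -> mex({0, 1}) = 2
G(5): splits (0,2):0^1=1 (0,1):0^1=1 (0,0):0^0=0 -> mex({0, 1}) = 2
G(6) = mex({1}) = 0
G(7) = mex({0, 1, 2}) = 3
G(8) = mex({0, 1, 2}) = 3
G(9) = mex({0, 2}) = 1
G(10) = mex({0, 2, 3}) = 1
G(11) = mex({0, 3}) = 1
G(12) = mex({1, 3}) = 0
G(13) = mex({0, 1, 2, 3}) = 4
G(14) = mex({0, 1, 2}) = 3
G(15) = mex({0, 1, 2}) = 3
G(16) = mex({0, 1, 2, 4}) = 3
G(17) = mex({0, 1, 3, 4}) = 2
G(18) = mex({0, 1, 3, 4}) = 2
G(19) = mex({0, 1, 3, 5}) = 2
G(20) = mex({0, 1, 2, 3, 5}) = 4
G(21) = mex({0, 1, 2, 3, 5}) = 4
Therefore G(21) = 4.

4


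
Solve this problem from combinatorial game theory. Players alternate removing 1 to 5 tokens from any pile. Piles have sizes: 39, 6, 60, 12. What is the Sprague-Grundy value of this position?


Subtraction set: {1, 2, 3, 4, 5}
For this subtraction set, G(n) = n mod 6 (period = max + 1 = 6).
Pile 1 (size 39): G(39) = 39 mod 6 = 3
Pile 2 (size 6): G(6) = 6 mod 6 = 0
Pile 3 (size 60): G(60) = 60 mod 6 = 0
Pile 4 (size 12): G(12) = 12 mod 6 = 0
Total Grundy value = XOR of all: 3 XOR 0 XOR 0 XOR 0 = 3

3


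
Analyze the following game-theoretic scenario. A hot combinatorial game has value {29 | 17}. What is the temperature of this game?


The game is {29 | 17}, a switch {a | b} with numbers a > b.
Cooling {a | b} by t gives {a - t | b + t}, which stops being hot when a - t = b + t, i.e. at t = (a - b)/2. So the temperature of a switch is (a - b)/2.
Temperature = (Left option - Right option) / 2
= (29 - (17)) / 2
= 12 / 2
= 6

6


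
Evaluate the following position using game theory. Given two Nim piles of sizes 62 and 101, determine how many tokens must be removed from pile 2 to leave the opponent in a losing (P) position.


Piles: 62 and 101
Current XOR: 62 XOR 101 = 91 (non-zero, so this is an N-position).
To make the XOR zero, we need to find a move that balances the piles.
For pile 2 (size 101): target = 101 XOR 91 = 62
We reduce pile 2 from 101 to 62.
Tokens removed: 101 - 62 = 39
Verification: 62 XOR 62 = 0

39


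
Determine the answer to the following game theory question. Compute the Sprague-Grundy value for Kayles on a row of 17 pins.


Kayles: a move removes 1 or 2 adjacent pins from a contiguous row.
Removing pins from a row of k leaves two independent rows (a, b) with a + b = k - 1 (one pin) or a + b = k - 2 (two pins); an end removal gives a = 0.
By Sprague-Grundy, G(k) = mex{ G(a) XOR G(b) } over all these splits. G(0) = 0.
G(1): splits (0,0):0^0=0 -> mex({0}) = 1
G(2): splits (0,1):0^1=1 (0,0):0^0=0 -> mex({0, 1}) = 2
G(3): splits (0,2):0^2=2 (1,1):1^1=0 (0,1):0^1=1 -> mex({0, 1, 2}) = 3
G(4): splits (0,3):0^3=3 (1,2):1^2=3 (0,2):0^2=2 (1,1):1^1=0 -> mex({0, 2, 3}) = 1
G(5): splits (0,4):0^1=1 (1,3):1^3=2 (2,2):2^2=0 (0,3):0^3=3 (1,2):1^2=3 -> mex({0, 1, 2, 3}) = 4
G(6) = mex({0, 1, 2, 4}) = 3
G(7) = mex({0, 1, 3, 4, 5}) = 2
G(8) = mex({0, 2, 3, 5, 6}) = 1
G(9) = mex({0, 1, 2, 3, 6, 7}) = 4
G(10) = mex({0, 1, 3, 4, 5, 7}) = 2
G(11) = mex({0, 1, 2, 3, 4, 5}) = 6
G(12) = mex({0, 1, 2, 3, 5, 6, 7}) = 4
G(13) = mex({0, 2, 3, 4, 6, 7}) = 1
G(14) = mex({0, 1, 4, 5, 6, 7}) = 2
G(15) = mex({0, 1, 2, 3, 4, 5, 6}) = 7
G(16) = mex({0, 2, 3, 5, 6, 7}) = 1
G(17) = mex({0, 1, 2, 3, 5, 6, 7}) = 4
Therefore G(17) = 4.

4


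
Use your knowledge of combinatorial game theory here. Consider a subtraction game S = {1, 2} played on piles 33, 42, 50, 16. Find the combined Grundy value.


Subtraction set: {1, 2}
For this subtraction set, G(n) = n mod 3 (period = max + 1 = 3).
Pile 1 (size 33): G(33) = 33 mod 3 = 0
Pile 2 (size 42): G(42) = 42 mod 3 = 0
Pile 3 (size 50): G(50) = 50 mod 3 = 2
Pile 4 (size 16): G(16) = 16 mod 3 = 1
Total Grundy value = XOR of all: 0 XOR 0 XOR 2 XOR 1 = 3

3


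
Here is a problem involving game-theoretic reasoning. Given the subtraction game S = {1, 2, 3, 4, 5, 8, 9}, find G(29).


The subtraction set is S = {1, 2, 3, 4, 5, 8, 9}.
G(k) = mex{ G(k - s) : s in S, s <= k }. We compute iteratively: G(0) = 0.
G(1) = mex({0}) = 1
G(2) = mex({0, 1}) = 2
G(3) = mex({0, 1, 2}) = 3
G(4) = mex({0, 1, 2, 3}) = 4
G(5) = mex({0, 1, 2, 3, 4}) = 5
G(6) = mex({1, 2, 3, 4, 5}) = 0
G(7) = mex({0, 2, 3, 4, 5}) = 1
G(8) = mex({0, 1, 3, 4, 5}) = 2
G(9) = mex({0, 1, 2, 4, 5}) = 3
G(10) = mex({0, 1, 2, 3, 5}) = 4
G(11) = mex({0, 1, 2, 3, 4}) = 5
G(12) = mex({1, 2, 3, 4, 5}) = 0
G(13) = mex({0, 2, 3, 4, 5}) = 1
G(14) = mex({0, 1, 3, 4, 5}) = 2
Observe that G(6)..G(14) = 0, 1, 2, 3, 4, 5, 0, 1, 2 repeats G(0)..G(8) = 0, 1, 2, 3, 4, 5, 0, 1, 2.
For k >= max(S) = 9, G(k) is determined by the previous 9 values G(k-9)..G(k-1); a window of 9 consecutive values has recurred shifted by 6, so by induction G(k + 6) = G(k) for all k >= 0: the sequence is periodic from the start with period 6.
One period: G(0..5) = 0, 1, 2, 3, 4, 5.
29 mod 6 = 5, so G(29) = G(5) = 5.

5


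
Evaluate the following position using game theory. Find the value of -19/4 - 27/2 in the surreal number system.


x = -19/4, y = 27/2
Converting to common denominator: 4
x = -19/4, y = 54/4
x - y = -19/4 - 27/2 = -73/4

-73/4


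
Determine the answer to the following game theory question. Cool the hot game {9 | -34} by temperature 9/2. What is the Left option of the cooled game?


Original game: {9 | -34} (a switch {a | b} with a > b).
Cooling by t (for t below the temperature (a - b)/2 = 43/2) taxes each move by t: {a | b} cooled by t is {a - t | b + t}.
Cooling amount: t = 9/2
Cooled Left option: 9 - 9/2 = 9/2
Cooled Right option: -34 + 9/2 = -59/2
Cooled game: {9/2 | -59/2}
Left option = 9/2

9/2


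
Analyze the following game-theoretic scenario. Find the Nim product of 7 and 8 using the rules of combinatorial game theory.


Nim multiplication is bilinear over XOR: (u XOR v) * w = (u*w) XOR (v*w).
So we split each operand into its bit components and XOR the pairwise Nim products.
7 = 1 + 2 + 4 (as XOR of powers of 2).
8 = 8 (as XOR of powers of 2).
Using the standard Nim-product table on single bits:
  2*2 = 3,   2*4 = 8,   2*8 = 12,
  4*4 = 6,   4*8 = 11,  8*8 = 13,
and  1*x = x (identity), k*l = l*k (commutative).
Pairwise Nim products:
  1 * 8 = 8
  2 * 8 = 12
  4 * 8 = 11
XOR them: 8 XOR 12 XOR 11 = 15.
Result: 7 * 8 = 15 (in Nim).

15


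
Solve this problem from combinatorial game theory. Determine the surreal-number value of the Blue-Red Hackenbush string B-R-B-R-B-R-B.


Edges (from ground): B-R-B-R-B-R-B
By Berlekamp's sign-expansion rule, a Blue-Red Hackenbush stalk has the value of the surreal number whose sign sequence is the edge sequence with B -> + and R -> -.
Sign sequence: +-+-+-+
Trace the sign expansion in the surreal number tree, starting from 0:
Edge 1: B (sign +) -> bounds (0, +inf), value = 1
Edge 2: R (sign -) -> bounds (0, 1), value = 1/2
Edge 3: B (sign +) -> bounds (1/2, 1), value = 3/4
Edge 4: R (sign -) -> bounds (1/2, 3/4), value = 5/8
Edge 5: B (sign +) -> bounds (5/8, 3/4), value = 11/16
Edge 6: R (sign -) -> bounds (5/8, 11/16), value = 21/32
Edge 7: B (sign +) -> bounds (21/32, 11/16), value = 43/64
Game value = 43/64

43/64


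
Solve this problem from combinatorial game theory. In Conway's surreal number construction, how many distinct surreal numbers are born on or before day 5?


Day 0: {|} = 0 is born. Count = 1.
Day n: the number of surreal numbers born by day n is 2^(n+1) - 1.
By day 0: 2^1 - 1 = 1
By day 1: 2^2 - 1 = 3
By day 2: 2^3 - 1 = 7
By day 3: 2^4 - 1 = 15
By day 4: 2^5 - 1 = 31
By day 5: 2^6 - 1 = 63
By day 5: 63 surreal numbers.

63


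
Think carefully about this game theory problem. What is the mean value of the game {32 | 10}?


Game = {32 | 10}, a switch {a | b} with numbers a > b.
Its thermograph has left wall a - t and right wall b + t, which meet at t = (a - b)/2, where both equal (a + b)/2. So the mast (mean value) is at (a + b)/2.
Mean = (32 + (10))/2 = 42/2 = 21

21


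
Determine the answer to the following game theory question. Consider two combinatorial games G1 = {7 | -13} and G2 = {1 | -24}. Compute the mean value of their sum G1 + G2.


G1 = {7 | -13}, G2 = {1 | -24}
Each is a switch {a | b} with numbers a > b; its mean value is (a + b)/2, and mean value is additive over game sums: m(G1 + G2) = m(G1) + m(G2).
Mean of G1 = (7 + (-13))/2 = -6/2 = -3
Mean of G2 = (1 + (-24))/2 = -23/2 = -23/2
Mean of G1 + G2 = -3 + -23/2 = -29/2

-29/2


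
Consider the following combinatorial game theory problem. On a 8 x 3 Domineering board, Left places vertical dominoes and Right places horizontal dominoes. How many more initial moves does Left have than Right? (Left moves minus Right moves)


Board is 8 x 3 (rows x cols).
Left (vertical) placements: (rows-1) * cols = 7 * 3 = 21
Right (horizontal) placements: rows * (cols-1) = 8 * 2 = 16
Advantage = Left - Right = 21 - 16 = 5

5


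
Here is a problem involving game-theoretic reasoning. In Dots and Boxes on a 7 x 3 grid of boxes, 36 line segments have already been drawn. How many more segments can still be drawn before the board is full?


Grid: 7 x 3 boxes, i.e. 8 rows and 4 columns of dots.
Horizontal edges: (rows + 1) * cols = 8 * 3 = 24
Vertical edges: rows * (cols + 1) = 7 * 4 = 28
Total edges: 24 + 28 = 52
Edges drawn: 36
Remaining: 52 - 36 = 16

16


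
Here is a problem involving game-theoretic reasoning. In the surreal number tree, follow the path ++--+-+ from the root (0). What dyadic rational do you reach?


Sign expansion: ++--+-+
Rule: track bounds (lo, hi), initially (-inf, +inf). On '+', the current value becomes lo and we move to the simplest number in (value, hi): value + 1 if hi = +inf, otherwise the midpoint (value + hi)/2. On '-', the current value becomes hi and we move to value - 1 if lo = -inf, otherwise the midpoint (lo + value)/2.
Start at 0.
Step 1: sign = +, move right. Bounds: (0, +inf). Value = 1
Step 2: sign = +, move right. Bounds: (1, +inf). Value = 2
Step 3: sign = -, move left. Bounds: (1, 2). Value = 3/2
Step 4: sign = -, move left. Bounds: (1, 3/2). Value = 5/4
Step 5: sign = +, move right. Bounds: (5/4, 3/2). Value = 11/8
Step 6: sign = -, move left. Bounds: (5/4, 11/8). Value = 21/16
Step 7: sign = +, move right. Bounds: (21/16, 11/8). Value = 43/32
The surreal number with sign expansion ++--+-+ is 43/32.

43/32


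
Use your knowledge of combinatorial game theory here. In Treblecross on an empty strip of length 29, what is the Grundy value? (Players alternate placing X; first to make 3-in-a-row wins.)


Treblecross: place X on empty cells; 3-in-a-row wins.
Playing within two cells of an existing X lets the opponent win at once, so sensible play treats the cells i-2..i+2 around each X as dead. The player left with no safe cell loses, so this is a normal-play take-away game on strips of safe cells.
Placing X at cell i (0-indexed) of a strip of k safe cells leaves independent strips of sizes max(0, i-2) and max(0, k-i-3). Hence G(k) = mex{ G(max(0,i-2)) XOR G(max(0,k-i-3)) : 0 <= i < k }, with G(0) = 0.
G(1): splits (0,0):0^0=0 -> mex({0}) = 1
G(2): splits (0,0):0^0=0 -> mex({0}) = 1
G(3): splits (0,0):0^0=0 -> mex({0}) = 1
G(4): splits (0,1):0^1=1 (0,0):0^0=0 -> mex({0, 1}) = 2
G(5): splits (0,2):0^1=1 (0,1):0^1=1 (0,0):0^0=0 -> mex({0, 1}) = 2
G(6) = mex({1}) = 0
G(7) = mex({0, 1, 2}) = 3
G(8) = mex({0, 1, 2}) = 3
G(9) = mex({0, 2}) = 1
G(10) = mex({0, 2, 3}) = 1
G(11) = mex({0, 3}) = 1
G(12) = mex({1, 3}) = 0
G(13) = mex({0, 1, 2, 3}) = 4
G(14) = mex({0, 1, 2}) = 3
G(15) = mex({0, 1, 2}) = 3
G(16) = mex({0, 1, 2, 4}) = 3
G(17) = mex({0, 1, 3, 4}) = 2
G(18) = mex({0, 1, 3, 4}) = 2
G(19) = mex({0, 1, 3, 5}) = 2
G(20) = mex({0, 1, 2, 3, 5}) = 4
G(21) = mex({0, 1, 2, 3, 5}) = 4
G(22) = mex({1, 2, 6}) = 0
G(23) = mex({0, 1, 2, 3, 4, 6}) = 5
G(24) = mex({0, 1, 2, 3, 4}) = 5
G(25) = mex({0, 1, 3, 4, 7}) = 2
G(26) = mex({0, 1, 3, 4, 5, 7}) = 2
G(27) = mex({0, 1, 3, 5}) = 2
G(28) = mex({0, 1, 2, 5}) = 3
G(29) = mex({0, 1, 2, 4, 5, 6}) = 3
Therefore G(29) = 3.

3


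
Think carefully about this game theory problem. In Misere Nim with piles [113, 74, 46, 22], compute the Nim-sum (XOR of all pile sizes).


We need the XOR (exclusive or) of all pile sizes.
After XOR-ing pile 1 (size 113): 0 XOR 113 = 113
After XOR-ing pile 2 (size 74): 113 XOR 74 = 59
After XOR-ing pile 3 (size 46): 59 XOR 46 = 21
After XOR-ing pile 4 (size 22): 21 XOR 22 = 3
The Nim-value of this position is 3.

3


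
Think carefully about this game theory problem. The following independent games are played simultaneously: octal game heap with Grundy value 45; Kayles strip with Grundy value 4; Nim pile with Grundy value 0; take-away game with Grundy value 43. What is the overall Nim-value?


By the Sprague-Grundy theorem, the Grundy value of a sum of games is the XOR of individual Grundy values.
octal game heap: Grundy value = 45. Running XOR: 0 XOR 45 = 45
Kayles strip: Grundy value = 4. Running XOR: 45 XOR 4 = 41
Nim pile: Grundy value = 0. Running XOR: 41 XOR 0 = 41
take-away game: Grundy value = 43. Running XOR: 41 XOR 43 = 2
The combined Grundy value is 2.

2


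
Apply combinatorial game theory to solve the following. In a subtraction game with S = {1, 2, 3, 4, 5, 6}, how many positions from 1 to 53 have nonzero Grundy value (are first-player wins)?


Subtraction set S = {1, 2, 3, 4, 5, 6}, so G(n) = n mod 7.
G(n) = 0 when n is a multiple of 7.
Multiples of 7 in [1, 53]: 7
N-positions (nonzero Grundy) = 53 - 7 = 46

46


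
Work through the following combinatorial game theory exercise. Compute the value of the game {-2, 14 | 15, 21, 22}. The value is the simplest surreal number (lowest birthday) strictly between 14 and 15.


Left options: {-2, 14}, max = 14
Right options: {15, 21, 22}, min = 15
All options are numbers and max(Left) < min(Right), so by the simplicity theorem the value is the simplest (earliest-born) number strictly between 14 and 15.
No integer lies strictly between 14 and 15, so the value is the dyadic rational m/2^k in the interval with the smallest k (then m odd); search k = 1, 2, ...:
Denominator 2: 29/2 lies strictly between 14 and 15 -- found.
The simplest number in the interval is 29/2.
Game value = 29/2

29/2


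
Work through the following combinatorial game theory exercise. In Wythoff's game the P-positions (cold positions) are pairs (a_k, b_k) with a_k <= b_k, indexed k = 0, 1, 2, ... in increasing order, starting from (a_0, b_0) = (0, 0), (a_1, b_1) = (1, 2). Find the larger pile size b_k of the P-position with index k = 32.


By Wythoff's theorem, a_k = floor(k * phi) and b_k = floor(k * phi^2) = a_k + k, where phi = (1 + sqrt(5))/2 is the golden ratio.
phi = (1 + sqrt(5))/2 = 1.618034
phi^2 = phi + 1 = 2.618034
k = 32
k * phi^2 = 32 * 2.618034 = 83.777088
b_32 = floor(k * phi^2) = 83 (check: a_32 + k = 51 + 32 = 83)

83


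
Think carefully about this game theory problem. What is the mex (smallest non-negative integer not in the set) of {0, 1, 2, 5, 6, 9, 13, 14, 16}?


Set = {0, 1, 2, 5, 6, 9, 13, 14, 16}
0 is in the set.
1 is in the set.
2 is in the set.
3 is NOT in the set. This is the mex.
mex = 3

3


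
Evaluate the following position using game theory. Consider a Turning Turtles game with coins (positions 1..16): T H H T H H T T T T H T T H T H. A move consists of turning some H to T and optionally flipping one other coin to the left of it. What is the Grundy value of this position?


Coins: T H H T H H T T T T H T T H T H
Key fact: a single head at position k behaves exactly like a Nim heap of size k (turning it to T and optionally flipping a coin at j < k corresponds to moving the heap from k to j, or to 0), and heads combine as a disjunctive sum (two heads at the same place would cancel, matching j XOR j = 0). So the Nim-value is the XOR of the 1-indexed positions of the heads.
Face-up positions (1-indexed): [2, 3, 5, 6, 11, 14, 16]
XOR 0 with 2: 0 XOR 2 = 2
XOR 2 with 3: 2 XOR 3 = 1
XOR 1 with 5: 1 XOR 5 = 4
XOR 4 with 6: 4 XOR 6 = 2
XOR 2 with 11: 2 XOR 11 = 9
XOR 9 with 14: 9 XOR 14 = 7
XOR 7 with 16: 7 XOR 16 = 23
Nim-value = 23

23


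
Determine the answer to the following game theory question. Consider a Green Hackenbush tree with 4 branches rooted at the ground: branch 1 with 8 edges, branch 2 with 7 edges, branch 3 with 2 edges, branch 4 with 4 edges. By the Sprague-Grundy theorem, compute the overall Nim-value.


The tree has 4 branches from the ground vertex.
In Green Hackenbush, the Nim-value of a simple path of length k is k.
Branch 1: length 8, Nim-value = 8
Branch 2: length 7, Nim-value = 7
Branch 3: length 2, Nim-value = 2
Branch 4: length 4, Nim-value = 4
Total Nim-value = XOR of all branch values:
0 XOR 8 = 8
8 XOR 7 = 15
15 XOR 2 = 13
13 XOR 4 = 9
Nim-value of the tree = 9

9


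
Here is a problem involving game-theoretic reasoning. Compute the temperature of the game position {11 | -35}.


The game is {11 | -35}, a switch {a | b} with numbers a > b.
Cooling {a | b} by t gives {a - t | b + t}, which stops being hot when a - t = b + t, i.e. at t = (a - b)/2. So the temperature of a switch is (a - b)/2.
Temperature = (Left option - Right option) / 2
= (11 - (-35)) / 2
= 46 / 2
= 23

23


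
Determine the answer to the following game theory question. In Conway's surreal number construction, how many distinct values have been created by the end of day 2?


Day 0: {|} = 0 is born. Count = 1.
Day n: the number of surreal numbers born by day n is 2^(n+1) - 1.
By day 0: 2^1 - 1 = 1
By day 1: 2^2 - 1 = 3
By day 2: 2^3 - 1 = 7
By day 2: 7 surreal numbers.

7


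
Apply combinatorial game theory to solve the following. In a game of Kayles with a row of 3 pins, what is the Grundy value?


Kayles: a move removes 1 or 2 adjacent pins from a contiguous row.
Removing pins from a row of k leaves two independent rows (a, b) with a + b = k - 1 (one pin) or a + b = k - 2 (two pins); an end removal gives a = 0.
By Sprague-Grundy, G(k) = mex{ G(a) XOR G(b) } over all these splits. G(0) = 0.
G(1): splits (0,0):0^0=0 -> mex({0}) = 1
G(2): splits (0,1):0^1=1 (0,0):0^0=0 -> mex({0, 1}) = 2
G(3): splits (0,2):0^2=2 (1,1):1^1=0 (0,1):0^1=1 -> mex({0, 1, 2}) = 3
Therefore G(3) = 3.

3


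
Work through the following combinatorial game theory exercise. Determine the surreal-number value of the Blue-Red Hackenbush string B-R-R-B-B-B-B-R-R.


Edges (from ground): B-R-R-B-B-B-B-R-R
By Berlekamp's sign-expansion rule, a Blue-Red Hackenbush stalk has the value of the surreal number whose sign sequence is the edge sequence with B -> + and R -> -.
Sign sequence: +--++++--
Trace the sign expansion in the surreal number tree, starting from 0:
Edge 1: B (sign +) -> bounds (0, +inf), value = 1
Edge 2: R (sign -) -> bounds (0, 1), value = 1/2
Edge 3: R (sign -) -> bounds (0, 1/2), value = 1/4
Edge 4: B (sign +) -> bounds (1/4, 1/2), value = 3/8
Edge 5: B (sign +) -> bounds (3/8, 1/2), value = 7/16
Edge 6: B (sign +) -> bounds (7/16, 1/2), value = 15/32
Edge 7: B (sign +) -> bounds (15/32, 1/2), value = 31/64
Edge 8: R (sign -) -> bounds (15/32, 31/64), value = 61/128
Edge 9: R (sign -) -> bounds (15/32, 61/128), value = 121/256
Game value = 121/256

121/256


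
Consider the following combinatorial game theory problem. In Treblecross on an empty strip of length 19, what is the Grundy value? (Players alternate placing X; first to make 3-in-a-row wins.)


Treblecross: place X on empty cells; 3-in-a-row wins.
Playing within two cells of an existing X lets the opponent win at once, so sensible play treats the cells i-2..i+2 around each X as dead. The player left with no safe cell loses, so this is a normal-play take-away game on strips of safe cells.
Placing X at cell i (0-indexed) of a strip of k safe cells leaves independent strips of sizes max(0, i-2) and max(0, k-i-3). Hence G(k) = mex{ G(max(0,i-2)) XOR G(max(0,k-i-3)) : 0 <= i < k }, with G(0) = 0.
G(1): splits (0,0):0^0=0 -> mex({0}) = 1
G(2): splits (0,0):0^0=0 -> mex({0}) = 1
G(3): splits (0,0):0^0=0 -> mex({0}) = 1
G(4): splits (0,1):0^1=1 (0,0):0^0=0 -> mex({0, 1}) = 2
G(5): splits (0,2):0^1=1 (0,1):0^1=1 (0,0):0^0=0 -> mex({0, 1}) = 2
G(6) = mex({1}) = 0
G(7) = mex({0, 1, 2}) = 3
G(8) = mex({0, 1, 2}) = 3
G(9) = mex({0, 2}) = 1
G(10) = mex({0, 2, 3}) = 1
G(11) = mex({0, 3}) = 1
G(12) = mex({1, 3}) = 0
G(13) = mex({0, 1, 2, 3}) = 4
G(14) = mex({0, 1, 2}) = 3
G(15) = mex({0, 1, 2}) = 3
G(16) = mex({0, 1, 2, 4}) = 3
G(17) = mex({0, 1, 3, 4}) = 2
G(18) = mex({0, 1, 3, 4}) = 2
G(19) = mex({0, 1, 3, 5}) = 2
Therefore G(19) = 2.

2


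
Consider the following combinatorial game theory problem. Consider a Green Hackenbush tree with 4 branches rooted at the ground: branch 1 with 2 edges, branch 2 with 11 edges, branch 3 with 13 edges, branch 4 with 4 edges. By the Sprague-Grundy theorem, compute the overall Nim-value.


The tree has 4 branches from the ground vertex.
In Green Hackenbush, the Nim-value of a simple path of length k is k.
Branch 1: length 2, Nim-value = 2
Branch 2: length 11, Nim-value = 11
Branch 3: length 13, Nim-value = 13
Branch 4: length 4, Nim-value = 4
Total Nim-value = XOR of all branch values:
0 XOR 2 = 2
2 XOR 11 = 9
9 XOR 13 = 4
4 XOR 4 = 0
Nim-value of the tree = 0

0


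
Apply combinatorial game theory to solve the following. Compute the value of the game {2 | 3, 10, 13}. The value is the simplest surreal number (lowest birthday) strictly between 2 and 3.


Left options: {2}, max = 2
Right options: {3, 10, 13}, min = 3
All options are numbers and max(Left) < min(Right), so by the simplicity theorem the value is the simplest (earliest-born) number strictly between 2 and 3.
No integer lies strictly between 2 and 3, so the value is the dyadic rational m/2^k in the interval with the smallest k (then m odd); search k = 1, 2, ...:
Denominator 2: 5/2 lies strictly between 2 and 3 -- found.
The simplest number in the interval is 5/2.
Game value = 5/2

5/2


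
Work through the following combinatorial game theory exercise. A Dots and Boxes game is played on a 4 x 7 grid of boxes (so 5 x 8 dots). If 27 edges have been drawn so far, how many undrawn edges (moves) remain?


Grid: 4 x 7 boxes, i.e. 5 rows and 8 columns of dots.
Horizontal edges: (rows + 1) * cols = 5 * 7 = 35
Vertical edges: rows * (cols + 1) = 4 * 8 = 32
Total edges: 35 + 32 = 67
Edges drawn: 27
Remaining: 67 - 27 = 40

40


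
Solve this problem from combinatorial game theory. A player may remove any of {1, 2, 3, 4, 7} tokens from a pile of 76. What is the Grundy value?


The subtraction set is S = {1, 2, 3, 4, 7}.
G(k) = mex{ G(k - s) : s in S, s <= k }. We compute iteratively: G(0) = 0.
G(1) = mex({0}) = 1
G(2) = mex({0, 1}) = 2
G(3) = mex({0, 1, 2}) = 3
G(4) = mex({0, 1, 2, 3}) = 4
G(5) = mex({1, 2, 3, 4}) = 0
G(6) = mex({0, 2, 3, 4}) = 1
G(7) = mex({0, 1, 3, 4}) = 2
G(8) = mex({0, 1, 2, 4}) = 3
G(9) = mex({0, 1, 2, 3}) = 4
G(10) = mex({1, 2, 3, 4}) = 0
G(11) = mex({0, 2, 3, 4}) = 1
Observe that G(5)..G(11) = 0, 1, 2, 3, 4, 0, 1 repeats G(0)..G(6) = 0, 1, 2, 3, 4, 0, 1.
For k >= max(S) = 7, G(k) is determined by the previous 7 values G(k-7)..G(k-1); a window of 7 consecutive values has recurred shifted by 5, so by induction G(k + 5) = G(k) for all k >= 0: the sequence is periodic from the start with period 5.
One period: G(0..4) = 0, 1, 2, 3, 4.
76 mod 5 = 1, so G(76) = G(1) = 1.

1


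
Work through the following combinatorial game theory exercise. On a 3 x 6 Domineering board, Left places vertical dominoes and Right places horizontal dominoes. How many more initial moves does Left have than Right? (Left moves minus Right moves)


Board is 3 x 6 (rows x cols).
Left (vertical) placements: (rows-1) * cols = 2 * 6 = 12
Right (horizontal) placements: rows * (cols-1) = 3 * 5 = 15
Advantage = Left - Right = 12 - 15 = -3

-3


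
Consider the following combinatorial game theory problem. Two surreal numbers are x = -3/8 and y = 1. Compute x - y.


x = -3/8, y = 1
Converting to common denominator: 8
x = -3/8, y = 8/8
x - y = -3/8 - 1 = -11/8

-11/8


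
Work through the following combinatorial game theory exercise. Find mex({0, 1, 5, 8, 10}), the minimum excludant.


Set = {0, 1, 5, 8, 10}
0 is in the set.
1 is in the set.
2 is NOT in the set. This is the mex.
mex = 2

2


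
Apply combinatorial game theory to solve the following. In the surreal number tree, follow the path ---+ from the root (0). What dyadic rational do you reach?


Sign expansion: ---+
Rule: track bounds (lo, hi), initially (-inf, +inf). On '+', the current value becomes lo and we move to the simplest number in (value, hi): value + 1 if hi = +inf, otherwise the midpoint (value + hi)/2. On '-', the current value becomes hi and we move to value - 1 if lo = -inf, otherwise the midpoint (lo + value)/2.
Start at 0.
Step 1: sign = -, move left. Bounds: (-inf, 0). Value = -1
Step 2: sign = -, move left. Bounds: (-inf, -1). Value = -2
Step 3: sign = -, move left. Bounds: (-inf, -2). Value = -3
Step 4: sign = +, move right. Bounds: (-3, -2). Value = -5/2
The surreal number with sign expansion ---+ is -5/2.

-5/2
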